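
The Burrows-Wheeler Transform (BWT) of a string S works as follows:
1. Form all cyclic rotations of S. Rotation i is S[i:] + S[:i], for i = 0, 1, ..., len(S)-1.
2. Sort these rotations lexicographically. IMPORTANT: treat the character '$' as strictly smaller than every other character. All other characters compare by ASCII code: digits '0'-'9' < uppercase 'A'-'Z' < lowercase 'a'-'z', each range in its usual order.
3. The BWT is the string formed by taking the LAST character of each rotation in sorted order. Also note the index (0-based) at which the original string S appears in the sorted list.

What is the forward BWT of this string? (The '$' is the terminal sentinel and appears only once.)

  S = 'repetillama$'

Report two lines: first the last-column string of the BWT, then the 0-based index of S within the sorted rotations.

Answer: amlrptliae$e
10

Derivation:
All 12 rotations (rotation i = S[i:]+S[:i]):
  rot[0] = repetillama$
  rot[1] = epetillama$r
  rot[2] = petillama$re
  rot[3] = etillama$rep
  rot[4] = tillama$repe
  rot[5] = illama$repet
  rot[6] = llama$repeti
  rot[7] = lama$repetil
  rot[8] = ama$repetill
  rot[9] = ma$repetilla
  rot[10] = a$repetillam
  rot[11] = $repetillama
Sorted (with $ < everything):
  sorted[0] = $repetillama  (last char: 'a')
  sorted[1] = a$repetillam  (last char: 'm')
  sorted[2] = ama$repetill  (last char: 'l')
  sorted[3] = epetillama$r  (last char: 'r')
  sorted[4] = etillama$rep  (last char: 'p')
  sorted[5] = illama$repet  (last char: 't')
  sorted[6] = lama$repetil  (last char: 'l')
  sorted[7] = llama$repeti  (last char: 'i')
  sorted[8] = ma$repetilla  (last char: 'a')
  sorted[9] = petillama$re  (last char: 'e')
  sorted[10] = repetillama$  (last char: '$')
  sorted[11] = tillama$repe  (last char: 'e')
Last column: amlrptliae$e
Original string S is at sorted index 10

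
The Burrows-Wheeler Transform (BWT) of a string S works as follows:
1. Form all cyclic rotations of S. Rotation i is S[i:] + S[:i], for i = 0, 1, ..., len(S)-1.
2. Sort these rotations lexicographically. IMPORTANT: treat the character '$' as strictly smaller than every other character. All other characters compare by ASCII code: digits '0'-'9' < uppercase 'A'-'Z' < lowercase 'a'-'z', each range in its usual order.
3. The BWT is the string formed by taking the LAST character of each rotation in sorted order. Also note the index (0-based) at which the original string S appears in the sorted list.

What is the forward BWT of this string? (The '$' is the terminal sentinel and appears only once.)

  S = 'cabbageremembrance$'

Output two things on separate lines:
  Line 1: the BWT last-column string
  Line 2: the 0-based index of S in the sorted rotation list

All 19 rotations (rotation i = S[i:]+S[:i]):
  rot[0] = cabbageremembrance$
  rot[1] = abbageremembrance$c
  rot[2] = bbageremembrance$ca
  rot[3] = bageremembrance$cab
  rot[4] = ageremembrance$cabb
  rot[5] = geremembrance$cabba
  rot[6] = eremembrance$cabbag
  rot[7] = remembrance$cabbage
  rot[8] = emembrance$cabbager
  rot[9] = membrance$cabbagere
  rot[10] = embrance$cabbagerem
  rot[11] = mbrance$cabbagereme
  rot[12] = brance$cabbageremem
  rot[13] = rance$cabbagerememb
  rot[14] = ance$cabbageremembr
  rot[15] = nce$cabbageremembra
  rot[16] = ce$cabbageremembran
  rot[17] = e$cabbageremembranc
  rot[18] = $cabbageremembrance
Sorted (with $ < everything):
  sorted[0] = $cabbageremembrance  (last char: 'e')
  sorted[1] = abbageremembrance$c  (last char: 'c')
  sorted[2] = ageremembrance$cabb  (last char: 'b')
  sorted[3] = ance$cabbageremembr  (last char: 'r')
  sorted[4] = bageremembrance$cab  (last char: 'b')
  sorted[5] = bbageremembrance$ca  (last char: 'a')
  sorted[6] = brance$cabbageremem  (last char: 'm')
  sorted[7] = cabbageremembrance$  (last char: '$')
  sorted[8] = ce$cabbageremembran  (last char: 'n')
  sorted[9] = e$cabbageremembranc  (last char: 'c')
  sorted[10] = embrance$cabbagerem  (last char: 'm')
  sorted[11] = emembrance$cabbager  (last char: 'r')
  sorted[12] = eremembrance$cabbag  (last char: 'g')
  sorted[13] = geremembrance$cabba  (last char: 'a')
  sorted[14] = mbrance$cabbagereme  (last char: 'e')
  sorted[15] = membrance$cabbagere  (last char: 'e')
  sorted[16] = nce$cabbageremembra  (last char: 'a')
  sorted[17] = rance$cabbagerememb  (last char: 'b')
  sorted[18] = remembrance$cabbage  (last char: 'e')
Last column: ecbrbam$ncmrgaeeabe
Original string S is at sorted index 7

Answer: ecbrbam$ncmrgaeeabe
7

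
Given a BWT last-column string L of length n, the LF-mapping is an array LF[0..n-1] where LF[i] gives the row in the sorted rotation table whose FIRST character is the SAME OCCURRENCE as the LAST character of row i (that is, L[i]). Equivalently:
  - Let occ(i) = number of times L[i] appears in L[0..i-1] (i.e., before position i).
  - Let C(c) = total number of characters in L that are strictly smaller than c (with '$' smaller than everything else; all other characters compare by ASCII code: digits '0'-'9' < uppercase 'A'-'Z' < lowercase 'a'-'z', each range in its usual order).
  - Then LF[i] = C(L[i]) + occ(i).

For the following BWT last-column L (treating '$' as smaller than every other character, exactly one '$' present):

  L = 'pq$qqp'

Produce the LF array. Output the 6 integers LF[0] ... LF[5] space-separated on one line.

Answer: 1 3 0 4 5 2

Derivation:
Char counts: '$':1, 'p':2, 'q':3
C (first-col start): C('$')=0, C('p')=1, C('q')=3
L[0]='p': occ=0, LF[0]=C('p')+0=1+0=1
L[1]='q': occ=0, LF[1]=C('q')+0=3+0=3
L[2]='$': occ=0, LF[2]=C('$')+0=0+0=0
L[3]='q': occ=1, LF[3]=C('q')+1=3+1=4
L[4]='q': occ=2, LF[4]=C('q')+2=3+2=5
L[5]='p': occ=1, LF[5]=C('p')+1=1+1=2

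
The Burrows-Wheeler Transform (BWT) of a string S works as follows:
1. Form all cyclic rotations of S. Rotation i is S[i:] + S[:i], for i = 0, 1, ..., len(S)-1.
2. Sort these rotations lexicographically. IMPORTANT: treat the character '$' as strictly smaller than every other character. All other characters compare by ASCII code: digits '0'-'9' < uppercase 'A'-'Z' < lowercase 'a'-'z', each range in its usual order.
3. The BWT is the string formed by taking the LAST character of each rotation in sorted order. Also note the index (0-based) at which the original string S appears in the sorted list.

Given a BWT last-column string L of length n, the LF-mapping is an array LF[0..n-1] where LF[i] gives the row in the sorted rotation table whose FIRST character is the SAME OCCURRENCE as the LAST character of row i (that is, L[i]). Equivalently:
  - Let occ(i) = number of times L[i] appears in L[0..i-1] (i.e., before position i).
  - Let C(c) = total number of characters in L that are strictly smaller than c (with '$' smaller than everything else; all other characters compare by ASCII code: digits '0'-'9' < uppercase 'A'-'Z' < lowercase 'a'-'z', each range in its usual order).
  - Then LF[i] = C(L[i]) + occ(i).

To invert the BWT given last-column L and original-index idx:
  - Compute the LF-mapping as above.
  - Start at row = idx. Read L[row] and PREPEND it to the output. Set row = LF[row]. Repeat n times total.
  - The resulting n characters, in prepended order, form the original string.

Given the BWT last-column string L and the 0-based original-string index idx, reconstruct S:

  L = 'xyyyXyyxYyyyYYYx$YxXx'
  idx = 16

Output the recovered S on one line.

Answer: yYyXYxyxyxYyYyXyxyYx$

Derivation:
LF mapping: 8 13 14 15 1 16 17 9 3 18 19 20 4 5 6 10 0 7 11 2 12
Walk LF starting at row 16, prepending L[row]:
  step 1: row=16, L[16]='$', prepend. Next row=LF[16]=0
  step 2: row=0, L[0]='x', prepend. Next row=LF[0]=8
  step 3: row=8, L[8]='Y', prepend. Next row=LF[8]=3
  step 4: row=3, L[3]='y', prepend. Next row=LF[3]=15
  step 5: row=15, L[15]='x', prepend. Next row=LF[15]=10
  step 6: row=10, L[10]='y', prepend. Next row=LF[10]=19
  step 7: row=19, L[19]='X', prepend. Next row=LF[19]=2
  step 8: row=2, L[2]='y', prepend. Next row=LF[2]=14
  step 9: row=14, L[14]='Y', prepend. Next row=LF[14]=6
  step 10: row=6, L[6]='y', prepend. Next row=LF[6]=17
  step 11: row=17, L[17]='Y', prepend. Next row=LF[17]=7
  step 12: row=7, L[7]='x', prepend. Next row=LF[7]=9
  step 13: row=9, L[9]='y', prepend. Next row=LF[9]=18
  step 14: row=18, L[18]='x', prepend. Next row=LF[18]=11
  step 15: row=11, L[11]='y', prepend. Next row=LF[11]=20
  step 16: row=20, L[20]='x', prepend. Next row=LF[20]=12
  step 17: row=12, L[12]='Y', prepend. Next row=LF[12]=4
  step 18: row=4, L[4]='X', prepend. Next row=LF[4]=1
  step 19: row=1, L[1]='y', prepend. Next row=LF[1]=13
  step 20: row=13, L[13]='Y', prepend. Next row=LF[13]=5
  step 21: row=5, L[5]='y', prepend. Next row=LF[5]=16
Reversed output: yYyXYxyxyxYyYyXyxyYx$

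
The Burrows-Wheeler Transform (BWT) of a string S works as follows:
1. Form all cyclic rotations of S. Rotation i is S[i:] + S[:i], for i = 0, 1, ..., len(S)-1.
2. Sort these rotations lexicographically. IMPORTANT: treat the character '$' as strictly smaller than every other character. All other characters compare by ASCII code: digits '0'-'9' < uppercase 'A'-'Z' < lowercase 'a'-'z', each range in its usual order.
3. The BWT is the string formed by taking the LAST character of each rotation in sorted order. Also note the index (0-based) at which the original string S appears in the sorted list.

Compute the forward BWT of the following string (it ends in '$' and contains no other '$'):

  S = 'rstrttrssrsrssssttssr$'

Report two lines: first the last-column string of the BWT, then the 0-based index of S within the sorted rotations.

All 22 rotations (rotation i = S[i:]+S[:i]):
  rot[0] = rstrttrssrsrssssttssr$
  rot[1] = strttrssrsrssssttssr$r
  rot[2] = trttrssrsrssssttssr$rs
  rot[3] = rttrssrsrssssttssr$rst
  rot[4] = ttrssrsrssssttssr$rstr
  rot[5] = trssrsrssssttssr$rstrt
  rot[6] = rssrsrssssttssr$rstrtt
  rot[7] = ssrsrssssttssr$rstrttr
  rot[8] = srsrssssttssr$rstrttrs
  rot[9] = rsrssssttssr$rstrttrss
  rot[10] = srssssttssr$rstrttrssr
  rot[11] = rssssttssr$rstrttrssrs
  rot[12] = ssssttssr$rstrttrssrsr
  rot[13] = sssttssr$rstrttrssrsrs
  rot[14] = ssttssr$rstrttrssrsrss
  rot[15] = sttssr$rstrttrssrsrsss
  rot[16] = ttssr$rstrttrssrsrssss
  rot[17] = tssr$rstrttrssrsrsssst
  rot[18] = ssr$rstrttrssrsrsssstt
  rot[19] = sr$rstrttrssrsrsssstts
  rot[20] = r$rstrttrssrsrssssttss
  rot[21] = $rstrttrssrsrssssttssr
Sorted (with $ < everything):
  sorted[0] = $rstrttrssrsrssssttssr  (last char: 'r')
  sorted[1] = r$rstrttrssrsrssssttss  (last char: 's')
  sorted[2] = rsrssssttssr$rstrttrss  (last char: 's')
  sorted[3] = rssrsrssssttssr$rstrtt  (last char: 't')
  sorted[4] = rssssttssr$rstrttrssrs  (last char: 's')
  sorted[5] = rstrttrssrsrssssttssr$  (last char: '$')
  sorted[6] = rttrssrsrssssttssr$rst  (last char: 't')
  sorted[7] = sr$rstrttrssrsrsssstts  (last char: 's')
  sorted[8] = srsrssssttssr$rstrttrs  (last char: 's')
  sorted[9] = srssssttssr$rstrttrssr  (last char: 'r')
  sorted[10] = ssr$rstrttrssrsrsssstt  (last char: 't')
  sorted[11] = ssrsrssssttssr$rstrttr  (last char: 'r')
  sorted[12] = ssssttssr$rstrttrssrsr  (last char: 'r')
  sorted[13] = sssttssr$rstrttrssrsrs  (last char: 's')
  sorted[14] = ssttssr$rstrttrssrsrss  (last char: 's')
  sorted[15] = strttrssrsrssssttssr$r  (last char: 'r')
  sorted[16] = sttssr$rstrttrssrsrsss  (last char: 's')
  sorted[17] = trssrsrssssttssr$rstrt  (last char: 't')
  sorted[18] = trttrssrsrssssttssr$rs  (last char: 's')
  sorted[19] = tssr$rstrttrssrsrsssst  (last char: 't')
  sorted[20] = ttrssrsrssssttssr$rstr  (last char: 'r')
  sorted[21] = ttssr$rstrttrssrsrssss  (last char: 's')
Last column: rssts$tssrtrrssrststrs
Original string S is at sorted index 5

Answer: rssts$tssrtrrssrststrs
5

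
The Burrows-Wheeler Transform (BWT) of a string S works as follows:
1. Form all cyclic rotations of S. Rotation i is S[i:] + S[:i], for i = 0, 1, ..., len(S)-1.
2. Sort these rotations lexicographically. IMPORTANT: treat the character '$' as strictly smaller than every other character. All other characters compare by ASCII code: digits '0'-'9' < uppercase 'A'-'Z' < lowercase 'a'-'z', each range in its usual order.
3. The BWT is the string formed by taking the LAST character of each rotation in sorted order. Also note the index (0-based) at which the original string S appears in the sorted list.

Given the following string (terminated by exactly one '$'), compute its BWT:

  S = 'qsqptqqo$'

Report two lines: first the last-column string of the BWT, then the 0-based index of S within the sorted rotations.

Answer: oqqqst$qp
6

Derivation:
All 9 rotations (rotation i = S[i:]+S[:i]):
  rot[0] = qsqptqqo$
  rot[1] = sqptqqo$q
  rot[2] = qptqqo$qs
  rot[3] = ptqqo$qsq
  rot[4] = tqqo$qsqp
  rot[5] = qqo$qsqpt
  rot[6] = qo$qsqptq
  rot[7] = o$qsqptqq
  rot[8] = $qsqptqqo
Sorted (with $ < everything):
  sorted[0] = $qsqptqqo  (last char: 'o')
  sorted[1] = o$qsqptqq  (last char: 'q')
  sorted[2] = ptqqo$qsq  (last char: 'q')
  sorted[3] = qo$qsqptq  (last char: 'q')
  sorted[4] = qptqqo$qs  (last char: 's')
  sorted[5] = qqo$qsqpt  (last char: 't')
  sorted[6] = qsqptqqo$  (last char: '$')
  sorted[7] = sqptqqo$q  (last char: 'q')
  sorted[8] = tqqo$qsqp  (last char: 'p')
Last column: oqqqst$qp
Original string S is at sorted index 6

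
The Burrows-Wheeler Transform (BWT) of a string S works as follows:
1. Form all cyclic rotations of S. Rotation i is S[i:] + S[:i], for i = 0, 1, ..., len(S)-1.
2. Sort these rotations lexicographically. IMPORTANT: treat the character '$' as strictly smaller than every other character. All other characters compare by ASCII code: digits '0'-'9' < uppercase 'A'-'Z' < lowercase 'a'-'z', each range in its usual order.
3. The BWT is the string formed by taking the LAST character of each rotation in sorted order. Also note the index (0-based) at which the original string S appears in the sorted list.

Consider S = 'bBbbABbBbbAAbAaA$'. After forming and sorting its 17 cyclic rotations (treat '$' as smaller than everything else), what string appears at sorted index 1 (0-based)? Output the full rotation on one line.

All 17 rotations (rotation i = S[i:]+S[:i]):
  rot[0] = bBbbABbBbbAAbAaA$
  rot[1] = BbbABbBbbAAbAaA$b
  rot[2] = bbABbBbbAAbAaA$bB
  rot[3] = bABbBbbAAbAaA$bBb
  rot[4] = ABbBbbAAbAaA$bBbb
  rot[5] = BbBbbAAbAaA$bBbbA
  rot[6] = bBbbAAbAaA$bBbbAB
  rot[7] = BbbAAbAaA$bBbbABb
  rot[8] = bbAAbAaA$bBbbABbB
  rot[9] = bAAbAaA$bBbbABbBb
  rot[10] = AAbAaA$bBbbABbBbb
  rot[11] = AbAaA$bBbbABbBbbA
  rot[12] = bAaA$bBbbABbBbbAA
  rot[13] = AaA$bBbbABbBbbAAb
  rot[14] = aA$bBbbABbBbbAAbA
  rot[15] = A$bBbbABbBbbAAbAa
  rot[16] = $bBbbABbBbbAAbAaA
Sorted (with $ < everything):
  sorted[0] = $bBbbABbBbbAAbAaA
  sorted[1] = A$bBbbABbBbbAAbAa
  sorted[2] = AAbAaA$bBbbABbBbb
  sorted[3] = ABbBbbAAbAaA$bBbb
  sorted[4] = AaA$bBbbABbBbbAAb
  sorted[5] = AbAaA$bBbbABbBbbA
  sorted[6] = BbBbbAAbAaA$bBbbA
  sorted[7] = BbbAAbAaA$bBbbABb
  sorted[8] = BbbABbBbbAAbAaA$b
  sorted[9] = aA$bBbbABbBbbAAbA
  sorted[10] = bAAbAaA$bBbbABbBb
  sorted[11] = bABbBbbAAbAaA$bBb
  sorted[12] = bAaA$bBbbABbBbbAA
  sorted[13] = bBbbAAbAaA$bBbbAB
  sorted[14] = bBbbABbBbbAAbAaA$
  sorted[15] = bbAAbAaA$bBbbABbB
  sorted[16] = bbABbBbbAAbAaA$bB
sorted[1] = A$bBbbABbBbbAAbAa

Answer: A$bBbbABbBbbAAbAa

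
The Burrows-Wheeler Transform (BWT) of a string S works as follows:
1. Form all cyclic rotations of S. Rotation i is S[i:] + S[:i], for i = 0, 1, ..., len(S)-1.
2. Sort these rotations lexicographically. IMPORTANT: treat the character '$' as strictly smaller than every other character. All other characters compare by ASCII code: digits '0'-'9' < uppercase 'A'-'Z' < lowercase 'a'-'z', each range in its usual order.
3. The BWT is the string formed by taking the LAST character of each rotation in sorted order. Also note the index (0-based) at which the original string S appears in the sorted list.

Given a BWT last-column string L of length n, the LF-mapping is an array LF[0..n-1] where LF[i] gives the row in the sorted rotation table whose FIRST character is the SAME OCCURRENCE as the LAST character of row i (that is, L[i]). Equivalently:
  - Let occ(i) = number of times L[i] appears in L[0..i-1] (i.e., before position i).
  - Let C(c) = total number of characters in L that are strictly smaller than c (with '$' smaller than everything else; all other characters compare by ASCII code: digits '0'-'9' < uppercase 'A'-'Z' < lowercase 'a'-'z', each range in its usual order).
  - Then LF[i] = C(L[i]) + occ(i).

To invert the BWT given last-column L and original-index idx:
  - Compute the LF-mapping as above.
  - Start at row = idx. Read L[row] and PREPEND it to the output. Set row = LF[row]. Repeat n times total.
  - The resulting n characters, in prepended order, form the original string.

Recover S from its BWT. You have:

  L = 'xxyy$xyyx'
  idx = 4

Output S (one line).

Answer: xyyyxyxx$

Derivation:
LF mapping: 1 2 5 6 0 3 7 8 4
Walk LF starting at row 4, prepending L[row]:
  step 1: row=4, L[4]='$', prepend. Next row=LF[4]=0
  step 2: row=0, L[0]='x', prepend. Next row=LF[0]=1
  step 3: row=1, L[1]='x', prepend. Next row=LF[1]=2
  step 4: row=2, L[2]='y', prepend. Next row=LF[2]=5
  step 5: row=5, L[5]='x', prepend. Next row=LF[5]=3
  step 6: row=3, L[3]='y', prepend. Next row=LF[3]=6
  step 7: row=6, L[6]='y', prepend. Next row=LF[6]=7
  step 8: row=7, L[7]='y', prepend. Next row=LF[7]=8
  step 9: row=8, L[8]='x', prepend. Next row=LF[8]=4
Reversed output: xyyyxyxx$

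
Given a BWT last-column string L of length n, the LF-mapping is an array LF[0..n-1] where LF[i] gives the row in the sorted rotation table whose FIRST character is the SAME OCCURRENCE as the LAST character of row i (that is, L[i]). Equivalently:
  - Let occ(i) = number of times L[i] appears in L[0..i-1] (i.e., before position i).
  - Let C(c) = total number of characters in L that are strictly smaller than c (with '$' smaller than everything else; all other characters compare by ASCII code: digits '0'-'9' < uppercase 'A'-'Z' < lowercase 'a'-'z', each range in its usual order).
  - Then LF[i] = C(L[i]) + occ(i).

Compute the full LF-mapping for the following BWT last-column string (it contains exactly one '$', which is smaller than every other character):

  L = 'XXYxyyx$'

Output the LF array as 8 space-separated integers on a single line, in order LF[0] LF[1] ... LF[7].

Answer: 1 2 3 4 6 7 5 0

Derivation:
Char counts: '$':1, 'X':2, 'Y':1, 'x':2, 'y':2
C (first-col start): C('$')=0, C('X')=1, C('Y')=3, C('x')=4, C('y')=6
L[0]='X': occ=0, LF[0]=C('X')+0=1+0=1
L[1]='X': occ=1, LF[1]=C('X')+1=1+1=2
L[2]='Y': occ=0, LF[2]=C('Y')+0=3+0=3
L[3]='x': occ=0, LF[3]=C('x')+0=4+0=4
L[4]='y': occ=0, LF[4]=C('y')+0=6+0=6
L[5]='y': occ=1, LF[5]=C('y')+1=6+1=7
L[6]='x': occ=1, LF[6]=C('x')+1=4+1=5
L[7]='$': occ=0, LF[7]=C('$')+0=0+0=0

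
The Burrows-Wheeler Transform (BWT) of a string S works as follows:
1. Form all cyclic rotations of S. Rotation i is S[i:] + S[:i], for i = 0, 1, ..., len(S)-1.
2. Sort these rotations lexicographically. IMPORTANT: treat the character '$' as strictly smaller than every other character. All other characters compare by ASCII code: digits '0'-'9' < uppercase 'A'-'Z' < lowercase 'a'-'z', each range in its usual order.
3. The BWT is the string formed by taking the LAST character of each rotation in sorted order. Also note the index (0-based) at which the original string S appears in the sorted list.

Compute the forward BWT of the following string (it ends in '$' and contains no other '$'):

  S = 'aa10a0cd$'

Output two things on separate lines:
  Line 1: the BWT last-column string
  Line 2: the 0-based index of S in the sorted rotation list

All 9 rotations (rotation i = S[i:]+S[:i]):
  rot[0] = aa10a0cd$
  rot[1] = a10a0cd$a
  rot[2] = 10a0cd$aa
  rot[3] = 0a0cd$aa1
  rot[4] = a0cd$aa10
  rot[5] = 0cd$aa10a
  rot[6] = cd$aa10a0
  rot[7] = d$aa10a0c
  rot[8] = $aa10a0cd
Sorted (with $ < everything):
  sorted[0] = $aa10a0cd  (last char: 'd')
  sorted[1] = 0a0cd$aa1  (last char: '1')
  sorted[2] = 0cd$aa10a  (last char: 'a')
  sorted[3] = 10a0cd$aa  (last char: 'a')
  sorted[4] = a0cd$aa10  (last char: '0')
  sorted[5] = a10a0cd$a  (last char: 'a')
  sorted[6] = aa10a0cd$  (last char: '$')
  sorted[7] = cd$aa10a0  (last char: '0')
  sorted[8] = d$aa10a0c  (last char: 'c')
Last column: d1aa0a$0c
Original string S is at sorted index 6

Answer: d1aa0a$0c
6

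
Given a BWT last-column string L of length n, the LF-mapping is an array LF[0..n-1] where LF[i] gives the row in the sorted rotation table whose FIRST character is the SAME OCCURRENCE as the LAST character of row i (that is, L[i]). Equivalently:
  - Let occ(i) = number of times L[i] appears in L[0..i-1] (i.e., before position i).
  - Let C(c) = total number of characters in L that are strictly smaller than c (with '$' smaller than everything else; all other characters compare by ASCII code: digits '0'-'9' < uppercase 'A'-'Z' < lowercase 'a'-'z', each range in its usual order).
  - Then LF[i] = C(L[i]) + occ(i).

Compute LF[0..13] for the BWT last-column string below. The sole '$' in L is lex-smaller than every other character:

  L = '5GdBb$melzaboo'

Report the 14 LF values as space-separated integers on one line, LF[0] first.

Answer: 1 3 7 2 5 0 10 8 9 13 4 6 11 12

Derivation:
Char counts: '$':1, '5':1, 'B':1, 'G':1, 'a':1, 'b':2, 'd':1, 'e':1, 'l':1, 'm':1, 'o':2, 'z':1
C (first-col start): C('$')=0, C('5')=1, C('B')=2, C('G')=3, C('a')=4, C('b')=5, C('d')=7, C('e')=8, C('l')=9, C('m')=10, C('o')=11, C('z')=13
L[0]='5': occ=0, LF[0]=C('5')+0=1+0=1
L[1]='G': occ=0, LF[1]=C('G')+0=3+0=3
L[2]='d': occ=0, LF[2]=C('d')+0=7+0=7
L[3]='B': occ=0, LF[3]=C('B')+0=2+0=2
L[4]='b': occ=0, LF[4]=C('b')+0=5+0=5
L[5]='$': occ=0, LF[5]=C('$')+0=0+0=0
L[6]='m': occ=0, LF[6]=C('m')+0=10+0=10
L[7]='e': occ=0, LF[7]=C('e')+0=8+0=8
L[8]='l': occ=0, LF[8]=C('l')+0=9+0=9
L[9]='z': occ=0, LF[9]=C('z')+0=13+0=13
L[10]='a': occ=0, LF[10]=C('a')+0=4+0=4
L[11]='b': occ=1, LF[11]=C('b')+1=5+1=6
L[12]='o': occ=0, LF[12]=C('o')+0=11+0=11
L[13]='o': occ=1, LF[13]=C('o')+1=11+1=12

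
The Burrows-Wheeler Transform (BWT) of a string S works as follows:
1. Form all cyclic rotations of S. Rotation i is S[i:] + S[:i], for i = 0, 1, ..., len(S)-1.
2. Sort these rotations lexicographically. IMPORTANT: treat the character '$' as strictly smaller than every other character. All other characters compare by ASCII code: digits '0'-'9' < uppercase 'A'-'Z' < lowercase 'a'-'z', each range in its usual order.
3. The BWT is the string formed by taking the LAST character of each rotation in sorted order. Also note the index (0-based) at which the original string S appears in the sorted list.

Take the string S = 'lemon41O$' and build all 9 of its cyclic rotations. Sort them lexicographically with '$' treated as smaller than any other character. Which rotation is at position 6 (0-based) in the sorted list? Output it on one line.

Answer: mon41O$le

Derivation:
All 9 rotations (rotation i = S[i:]+S[:i]):
  rot[0] = lemon41O$
  rot[1] = emon41O$l
  rot[2] = mon41O$le
  rot[3] = on41O$lem
  rot[4] = n41O$lemo
  rot[5] = 41O$lemon
  rot[6] = 1O$lemon4
  rot[7] = O$lemon41
  rot[8] = $lemon41O
Sorted (with $ < everything):
  sorted[0] = $lemon41O
  sorted[1] = 1O$lemon4
  sorted[2] = 41O$lemon
  sorted[3] = O$lemon41
  sorted[4] = emon41O$l
  sorted[5] = lemon41O$
  sorted[6] = mon41O$le
  sorted[7] = n41O$lemo
  sorted[8] = on41O$lem
sorted[6] = mon41O$le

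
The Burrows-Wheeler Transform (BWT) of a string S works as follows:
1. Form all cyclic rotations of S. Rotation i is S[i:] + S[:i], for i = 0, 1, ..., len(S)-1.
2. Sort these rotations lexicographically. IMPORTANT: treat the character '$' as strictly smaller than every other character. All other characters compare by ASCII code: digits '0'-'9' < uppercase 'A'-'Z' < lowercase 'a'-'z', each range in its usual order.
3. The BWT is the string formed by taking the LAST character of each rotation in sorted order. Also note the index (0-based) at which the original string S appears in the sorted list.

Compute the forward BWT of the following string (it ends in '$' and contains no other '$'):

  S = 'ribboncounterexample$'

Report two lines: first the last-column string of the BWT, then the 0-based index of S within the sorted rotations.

Answer: exibnltrrpaoubcme$noe
17

Derivation:
All 21 rotations (rotation i = S[i:]+S[:i]):
  rot[0] = ribboncounterexample$
  rot[1] = ibboncounterexample$r
  rot[2] = bboncounterexample$ri
  rot[3] = boncounterexample$rib
  rot[4] = oncounterexample$ribb
  rot[5] = ncounterexample$ribbo
  rot[6] = counterexample$ribbon
  rot[7] = ounterexample$ribbonc
  rot[8] = unterexample$ribbonco
  rot[9] = nterexample$ribboncou
  rot[10] = terexample$ribboncoun
  rot[11] = erexample$ribboncount
  rot[12] = rexample$ribboncounte
  rot[13] = example$ribboncounter
  rot[14] = xample$ribboncountere
  rot[15] = ample$ribboncounterex
  rot[16] = mple$ribboncounterexa
  rot[17] = ple$ribboncounterexam
  rot[18] = le$ribboncounterexamp
  rot[19] = e$ribboncounterexampl
  rot[20] = $ribboncounterexample
Sorted (with $ < everything):
  sorted[0] = $ribboncounterexample  (last char: 'e')
  sorted[1] = ample$ribboncounterex  (last char: 'x')
  sorted[2] = bboncounterexample$ri  (last char: 'i')
  sorted[3] = boncounterexample$rib  (last char: 'b')
  sorted[4] = counterexample$ribbon  (last char: 'n')
  sorted[5] = e$ribboncounterexampl  (last char: 'l')
  sorted[6] = erexample$ribboncount  (last char: 't')
  sorted[7] = example$ribboncounter  (last char: 'r')
  sorted[8] = ibboncounterexample$r  (last char: 'r')
  sorted[9] = le$ribboncounterexamp  (last char: 'p')
  sorted[10] = mple$ribboncounterexa  (last char: 'a')
  sorted[11] = ncounterexample$ribbo  (last char: 'o')
  sorted[12] = nterexample$ribboncou  (last char: 'u')
  sorted[13] = oncounterexample$ribb  (last char: 'b')
  sorted[14] = ounterexample$ribbonc  (last char: 'c')
  sorted[15] = ple$ribboncounterexam  (last char: 'm')
  sorted[16] = rexample$ribboncounte  (last char: 'e')
  sorted[17] = ribboncounterexample$  (last char: '$')
  sorted[18] = terexample$ribboncoun  (last char: 'n')
  sorted[19] = unterexample$ribbonco  (last char: 'o')
  sorted[20] = xample$ribboncountere  (last char: 'e')
Last column: exibnltrrpaoubcme$noe
Original string S is at sorted index 17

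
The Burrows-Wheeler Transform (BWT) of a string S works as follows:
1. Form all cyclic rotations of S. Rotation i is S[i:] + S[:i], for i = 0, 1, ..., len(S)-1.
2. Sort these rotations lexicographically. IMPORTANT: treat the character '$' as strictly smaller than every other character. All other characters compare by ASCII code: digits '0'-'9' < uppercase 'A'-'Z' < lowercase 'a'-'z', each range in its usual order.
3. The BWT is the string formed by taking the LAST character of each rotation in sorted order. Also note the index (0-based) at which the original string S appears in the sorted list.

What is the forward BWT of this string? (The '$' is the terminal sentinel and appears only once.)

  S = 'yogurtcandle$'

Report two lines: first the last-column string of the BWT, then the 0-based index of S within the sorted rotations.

All 13 rotations (rotation i = S[i:]+S[:i]):
  rot[0] = yogurtcandle$
  rot[1] = ogurtcandle$y
  rot[2] = gurtcandle$yo
  rot[3] = urtcandle$yog
  rot[4] = rtcandle$yogu
  rot[5] = tcandle$yogur
  rot[6] = candle$yogurt
  rot[7] = andle$yogurtc
  rot[8] = ndle$yogurtca
  rot[9] = dle$yogurtcan
  rot[10] = le$yogurtcand
  rot[11] = e$yogurtcandl
  rot[12] = $yogurtcandle
Sorted (with $ < everything):
  sorted[0] = $yogurtcandle  (last char: 'e')
  sorted[1] = andle$yogurtc  (last char: 'c')
  sorted[2] = candle$yogurt  (last char: 't')
  sorted[3] = dle$yogurtcan  (last char: 'n')
  sorted[4] = e$yogurtcandl  (last char: 'l')
  sorted[5] = gurtcandle$yo  (last char: 'o')
  sorted[6] = le$yogurtcand  (last char: 'd')
  sorted[7] = ndle$yogurtca  (last char: 'a')
  sorted[8] = ogurtcandle$y  (last char: 'y')
  sorted[9] = rtcandle$yogu  (last char: 'u')
  sorted[10] = tcandle$yogur  (last char: 'r')
  sorted[11] = urtcandle$yog  (last char: 'g')
  sorted[12] = yogurtcandle$  (last char: '$')
Last column: ectnlodayurg$
Original string S is at sorted index 12

Answer: ectnlodayurg$
12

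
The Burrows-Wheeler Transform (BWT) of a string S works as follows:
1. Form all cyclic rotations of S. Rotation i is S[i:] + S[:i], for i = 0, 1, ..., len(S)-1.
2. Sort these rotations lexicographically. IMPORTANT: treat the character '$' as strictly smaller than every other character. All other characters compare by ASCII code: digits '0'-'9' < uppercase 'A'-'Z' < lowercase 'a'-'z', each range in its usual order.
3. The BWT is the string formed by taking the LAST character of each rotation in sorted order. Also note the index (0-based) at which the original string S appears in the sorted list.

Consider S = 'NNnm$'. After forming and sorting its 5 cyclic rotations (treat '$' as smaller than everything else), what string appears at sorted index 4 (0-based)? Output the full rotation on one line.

Answer: nm$NN

Derivation:
All 5 rotations (rotation i = S[i:]+S[:i]):
  rot[0] = NNnm$
  rot[1] = Nnm$N
  rot[2] = nm$NN
  rot[3] = m$NNn
  rot[4] = $NNnm
Sorted (with $ < everything):
  sorted[0] = $NNnm
  sorted[1] = NNnm$
  sorted[2] = Nnm$N
  sorted[3] = m$NNn
  sorted[4] = nm$NN
sorted[4] = nm$NN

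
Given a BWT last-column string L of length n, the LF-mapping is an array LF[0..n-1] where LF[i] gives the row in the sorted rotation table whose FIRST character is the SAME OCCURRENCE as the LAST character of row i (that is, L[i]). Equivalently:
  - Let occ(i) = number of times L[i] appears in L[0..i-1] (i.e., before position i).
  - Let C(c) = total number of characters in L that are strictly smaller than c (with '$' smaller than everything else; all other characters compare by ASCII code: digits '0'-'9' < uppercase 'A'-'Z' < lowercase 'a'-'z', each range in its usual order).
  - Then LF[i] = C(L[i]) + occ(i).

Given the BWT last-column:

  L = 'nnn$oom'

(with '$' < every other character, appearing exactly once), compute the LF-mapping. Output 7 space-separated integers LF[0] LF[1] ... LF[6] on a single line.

Answer: 2 3 4 0 5 6 1

Derivation:
Char counts: '$':1, 'm':1, 'n':3, 'o':2
C (first-col start): C('$')=0, C('m')=1, C('n')=2, C('o')=5
L[0]='n': occ=0, LF[0]=C('n')+0=2+0=2
L[1]='n': occ=1, LF[1]=C('n')+1=2+1=3
L[2]='n': occ=2, LF[2]=C('n')+2=2+2=4
L[3]='$': occ=0, LF[3]=C('$')+0=0+0=0
L[4]='o': occ=0, LF[4]=C('o')+0=5+0=5
L[5]='o': occ=1, LF[5]=C('o')+1=5+1=6
L[6]='m': occ=0, LF[6]=C('m')+0=1+0=1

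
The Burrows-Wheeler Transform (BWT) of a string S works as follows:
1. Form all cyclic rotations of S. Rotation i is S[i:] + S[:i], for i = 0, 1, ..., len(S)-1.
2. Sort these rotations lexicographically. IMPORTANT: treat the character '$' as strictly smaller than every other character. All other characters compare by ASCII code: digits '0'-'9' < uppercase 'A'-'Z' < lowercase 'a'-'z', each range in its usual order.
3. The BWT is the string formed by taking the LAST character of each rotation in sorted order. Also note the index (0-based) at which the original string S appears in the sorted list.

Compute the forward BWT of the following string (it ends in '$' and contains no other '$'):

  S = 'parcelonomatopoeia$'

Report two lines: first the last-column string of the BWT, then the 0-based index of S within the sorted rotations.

All 19 rotations (rotation i = S[i:]+S[:i]):
  rot[0] = parcelonomatopoeia$
  rot[1] = arcelonomatopoeia$p
  rot[2] = rcelonomatopoeia$pa
  rot[3] = celonomatopoeia$par
  rot[4] = elonomatopoeia$parc
  rot[5] = lonomatopoeia$parce
  rot[6] = onomatopoeia$parcel
  rot[7] = nomatopoeia$parcelo
  rot[8] = omatopoeia$parcelon
  rot[9] = matopoeia$parcelono
  rot[10] = atopoeia$parcelonom
  rot[11] = topoeia$parcelonoma
  rot[12] = opoeia$parcelonomat
  rot[13] = poeia$parcelonomato
  rot[14] = oeia$parcelonomatop
  rot[15] = eia$parcelonomatopo
  rot[16] = ia$parcelonomatopoe
  rot[17] = a$parcelonomatopoei
  rot[18] = $parcelonomatopoeia
Sorted (with $ < everything):
  sorted[0] = $parcelonomatopoeia  (last char: 'a')
  sorted[1] = a$parcelonomatopoei  (last char: 'i')
  sorted[2] = arcelonomatopoeia$p  (last char: 'p')
  sorted[3] = atopoeia$parcelonom  (last char: 'm')
  sorted[4] = celonomatopoeia$par  (last char: 'r')
  sorted[5] = eia$parcelonomatopo  (last char: 'o')
  sorted[6] = elonomatopoeia$parc  (last char: 'c')
  sorted[7] = ia$parcelonomatopoe  (last char: 'e')
  sorted[8] = lonomatopoeia$parce  (last char: 'e')
  sorted[9] = matopoeia$parcelono  (last char: 'o')
  sorted[10] = nomatopoeia$parcelo  (last char: 'o')
  sorted[11] = oeia$parcelonomatop  (last char: 'p')
  sorted[12] = omatopoeia$parcelon  (last char: 'n')
  sorted[13] = onomatopoeia$parcel  (last char: 'l')
  sorted[14] = opoeia$parcelonomat  (last char: 't')
  sorted[15] = parcelonomatopoeia$  (last char: '$')
  sorted[16] = poeia$parcelonomato  (last char: 'o')
  sorted[17] = rcelonomatopoeia$pa  (last char: 'a')
  sorted[18] = topoeia$parcelonoma  (last char: 'a')
Last column: aipmroceeoopnlt$oaa
Original string S is at sorted index 15

Answer: aipmroceeoopnlt$oaa
15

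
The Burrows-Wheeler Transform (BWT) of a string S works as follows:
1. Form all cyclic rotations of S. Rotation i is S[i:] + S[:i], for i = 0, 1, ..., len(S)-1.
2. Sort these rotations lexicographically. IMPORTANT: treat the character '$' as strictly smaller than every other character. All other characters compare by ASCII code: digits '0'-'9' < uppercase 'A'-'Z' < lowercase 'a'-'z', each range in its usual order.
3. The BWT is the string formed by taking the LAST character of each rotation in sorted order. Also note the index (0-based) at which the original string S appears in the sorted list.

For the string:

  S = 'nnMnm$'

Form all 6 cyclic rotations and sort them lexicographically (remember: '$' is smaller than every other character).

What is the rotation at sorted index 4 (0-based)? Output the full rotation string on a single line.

All 6 rotations (rotation i = S[i:]+S[:i]):
  rot[0] = nnMnm$
  rot[1] = nMnm$n
  rot[2] = Mnm$nn
  rot[3] = nm$nnM
  rot[4] = m$nnMn
  rot[5] = $nnMnm
Sorted (with $ < everything):
  sorted[0] = $nnMnm
  sorted[1] = Mnm$nn
  sorted[2] = m$nnMn
  sorted[3] = nMnm$n
  sorted[4] = nm$nnM
  sorted[5] = nnMnm$
sorted[4] = nm$nnM

Answer: nm$nnM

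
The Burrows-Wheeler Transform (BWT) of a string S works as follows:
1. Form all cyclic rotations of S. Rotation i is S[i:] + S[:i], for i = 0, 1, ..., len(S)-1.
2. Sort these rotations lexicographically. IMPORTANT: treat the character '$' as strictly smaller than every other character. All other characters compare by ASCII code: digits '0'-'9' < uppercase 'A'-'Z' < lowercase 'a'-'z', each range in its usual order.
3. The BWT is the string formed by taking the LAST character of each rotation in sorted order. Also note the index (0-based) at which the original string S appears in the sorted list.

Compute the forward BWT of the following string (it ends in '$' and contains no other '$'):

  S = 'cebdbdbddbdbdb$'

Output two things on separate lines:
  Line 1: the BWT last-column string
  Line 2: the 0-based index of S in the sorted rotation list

Answer: bdddedd$bbdbbbc
7

Derivation:
All 15 rotations (rotation i = S[i:]+S[:i]):
  rot[0] = cebdbdbddbdbdb$
  rot[1] = ebdbdbddbdbdb$c
  rot[2] = bdbdbddbdbdb$ce
  rot[3] = dbdbddbdbdb$ceb
  rot[4] = bdbddbdbdb$cebd
  rot[5] = dbddbdbdb$cebdb
  rot[6] = bddbdbdb$cebdbd
  rot[7] = ddbdbdb$cebdbdb
  rot[8] = dbdbdb$cebdbdbd
  rot[9] = bdbdb$cebdbdbdd
  rot[10] = dbdb$cebdbdbddb
  rot[11] = bdb$cebdbdbddbd
  rot[12] = db$cebdbdbddbdb
  rot[13] = b$cebdbdbddbdbd
  rot[14] = $cebdbdbddbdbdb
Sorted (with $ < everything):
  sorted[0] = $cebdbdbddbdbdb  (last char: 'b')
  sorted[1] = b$cebdbdbddbdbd  (last char: 'd')
  sorted[2] = bdb$cebdbdbddbd  (last char: 'd')
  sorted[3] = bdbdb$cebdbdbdd  (last char: 'd')
  sorted[4] = bdbdbddbdbdb$ce  (last char: 'e')
  sorted[5] = bdbddbdbdb$cebd  (last char: 'd')
  sorted[6] = bddbdbdb$cebdbd  (last char: 'd')
  sorted[7] = cebdbdbddbdbdb$  (last char: '$')
  sorted[8] = db$cebdbdbddbdb  (last char: 'b')
  sorted[9] = dbdb$cebdbdbddb  (last char: 'b')
  sorted[10] = dbdbdb$cebdbdbd  (last char: 'd')
  sorted[11] = dbdbddbdbdb$ceb  (last char: 'b')
  sorted[12] = dbddbdbdb$cebdb  (last char: 'b')
  sorted[13] = ddbdbdb$cebdbdb  (last char: 'b')
  sorted[14] = ebdbdbddbdbdb$c  (last char: 'c')
Last column: bdddedd$bbdbbbc
Original string S is at sorted index 7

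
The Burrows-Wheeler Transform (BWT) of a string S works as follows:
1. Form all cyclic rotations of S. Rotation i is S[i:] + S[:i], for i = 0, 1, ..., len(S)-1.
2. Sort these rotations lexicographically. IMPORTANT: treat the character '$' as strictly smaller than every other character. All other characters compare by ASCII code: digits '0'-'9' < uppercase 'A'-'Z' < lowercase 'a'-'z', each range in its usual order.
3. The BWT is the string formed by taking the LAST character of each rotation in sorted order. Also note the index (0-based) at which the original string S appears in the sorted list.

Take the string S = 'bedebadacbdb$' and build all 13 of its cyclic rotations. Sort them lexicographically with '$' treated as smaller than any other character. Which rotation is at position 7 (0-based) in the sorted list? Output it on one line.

All 13 rotations (rotation i = S[i:]+S[:i]):
  rot[0] = bedebadacbdb$
  rot[1] = edebadacbdb$b
  rot[2] = debadacbdb$be
  rot[3] = ebadacbdb$bed
  rot[4] = badacbdb$bede
  rot[5] = adacbdb$bedeb
  rot[6] = dacbdb$bedeba
  rot[7] = acbdb$bedebad
  rot[8] = cbdb$bedebada
  rot[9] = bdb$bedebadac
  rot[10] = db$bedebadacb
  rot[11] = b$bedebadacbd
  rot[12] = $bedebadacbdb
Sorted (with $ < everything):
  sorted[0] = $bedebadacbdb
  sorted[1] = acbdb$bedebad
  sorted[2] = adacbdb$bedeb
  sorted[3] = b$bedebadacbd
  sorted[4] = badacbdb$bede
  sorted[5] = bdb$bedebadac
  sorted[6] = bedebadacbdb$
  sorted[7] = cbdb$bedebada
  sorted[8] = dacbdb$bedeba
  sorted[9] = db$bedebadacb
  sorted[10] = debadacbdb$be
  sorted[11] = ebadacbdb$bed
  sorted[12] = edebadacbdb$b
sorted[7] = cbdb$bedebada

Answer: cbdb$bedebada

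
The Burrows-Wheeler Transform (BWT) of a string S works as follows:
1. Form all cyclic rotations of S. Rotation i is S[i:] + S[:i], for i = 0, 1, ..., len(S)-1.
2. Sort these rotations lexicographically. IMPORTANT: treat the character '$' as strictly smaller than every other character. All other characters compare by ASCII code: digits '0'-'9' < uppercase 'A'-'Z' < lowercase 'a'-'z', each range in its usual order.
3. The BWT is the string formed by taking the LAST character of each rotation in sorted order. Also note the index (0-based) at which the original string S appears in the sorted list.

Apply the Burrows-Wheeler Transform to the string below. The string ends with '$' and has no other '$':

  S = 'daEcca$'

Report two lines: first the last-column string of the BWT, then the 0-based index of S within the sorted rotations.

Answer: aacdcE$
6

Derivation:
All 7 rotations (rotation i = S[i:]+S[:i]):
  rot[0] = daEcca$
  rot[1] = aEcca$d
  rot[2] = Ecca$da
  rot[3] = cca$daE
  rot[4] = ca$daEc
  rot[5] = a$daEcc
  rot[6] = $daEcca
Sorted (with $ < everything):
  sorted[0] = $daEcca  (last char: 'a')
  sorted[1] = Ecca$da  (last char: 'a')
  sorted[2] = a$daEcc  (last char: 'c')
  sorted[3] = aEcca$d  (last char: 'd')
  sorted[4] = ca$daEc  (last char: 'c')
  sorted[5] = cca$daE  (last char: 'E')
  sorted[6] = daEcca$  (last char: '$')
Last column: aacdcE$
Original string S is at sorted index 6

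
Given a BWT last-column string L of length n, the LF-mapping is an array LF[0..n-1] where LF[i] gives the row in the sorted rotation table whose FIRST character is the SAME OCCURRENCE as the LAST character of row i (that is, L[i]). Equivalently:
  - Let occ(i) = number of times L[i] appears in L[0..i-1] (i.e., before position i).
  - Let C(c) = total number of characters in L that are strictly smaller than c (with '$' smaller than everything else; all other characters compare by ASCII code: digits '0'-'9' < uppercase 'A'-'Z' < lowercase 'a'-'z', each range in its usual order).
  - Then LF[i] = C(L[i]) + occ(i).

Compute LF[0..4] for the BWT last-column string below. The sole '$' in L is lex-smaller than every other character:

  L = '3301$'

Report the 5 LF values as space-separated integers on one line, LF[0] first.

Char counts: '$':1, '0':1, '1':1, '3':2
C (first-col start): C('$')=0, C('0')=1, C('1')=2, C('3')=3
L[0]='3': occ=0, LF[0]=C('3')+0=3+0=3
L[1]='3': occ=1, LF[1]=C('3')+1=3+1=4
L[2]='0': occ=0, LF[2]=C('0')+0=1+0=1
L[3]='1': occ=0, LF[3]=C('1')+0=2+0=2
L[4]='$': occ=0, LF[4]=C('$')+0=0+0=0

Answer: 3 4 1 2 0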